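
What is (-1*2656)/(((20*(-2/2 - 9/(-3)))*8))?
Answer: -83/10 ≈ -8.3000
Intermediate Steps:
(-1*2656)/(((20*(-2/2 - 9/(-3)))*8)) = -2656*1/(160*(-2*½ - 9*(-⅓))) = -2656*1/(160*(-1 + 3)) = -2656/((20*2)*8) = -2656/(40*8) = -2656/320 = -2656*1/320 = -83/10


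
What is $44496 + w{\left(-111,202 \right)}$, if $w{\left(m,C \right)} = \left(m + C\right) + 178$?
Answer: $44765$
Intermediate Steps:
$w{\left(m,C \right)} = 178 + C + m$ ($w{\left(m,C \right)} = \left(C + m\right) + 178 = 178 + C + m$)
$44496 + w{\left(-111,202 \right)} = 44496 + \left(178 + 202 - 111\right) = 44496 + 269 = 44765$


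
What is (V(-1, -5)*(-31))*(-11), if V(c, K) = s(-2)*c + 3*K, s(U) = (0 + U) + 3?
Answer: -5456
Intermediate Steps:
s(U) = 3 + U (s(U) = U + 3 = 3 + U)
V(c, K) = c + 3*K (V(c, K) = (3 - 2)*c + 3*K = 1*c + 3*K = c + 3*K)
(V(-1, -5)*(-31))*(-11) = ((-1 + 3*(-5))*(-31))*(-11) = ((-1 - 15)*(-31))*(-11) = -16*(-31)*(-11) = 496*(-11) = -5456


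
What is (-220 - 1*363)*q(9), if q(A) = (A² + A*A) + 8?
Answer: -99110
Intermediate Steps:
q(A) = 8 + 2*A² (q(A) = (A² + A²) + 8 = 2*A² + 8 = 8 + 2*A²)
(-220 - 1*363)*q(9) = (-220 - 1*363)*(8 + 2*9²) = (-220 - 363)*(8 + 2*81) = -583*(8 + 162) = -583*170 = -99110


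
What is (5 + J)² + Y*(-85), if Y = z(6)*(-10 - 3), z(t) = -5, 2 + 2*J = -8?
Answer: -5525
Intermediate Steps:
J = -5 (J = -1 + (½)*(-8) = -1 - 4 = -5)
Y = 65 (Y = -5*(-10 - 3) = -5*(-13) = 65)
(5 + J)² + Y*(-85) = (5 - 5)² + 65*(-85) = 0² - 5525 = 0 - 5525 = -5525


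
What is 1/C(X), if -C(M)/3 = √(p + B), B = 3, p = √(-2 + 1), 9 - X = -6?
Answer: -1/(3*√(3 + I)) ≈ -0.18503 + 0.030026*I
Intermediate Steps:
X = 15 (X = 9 - 1*(-6) = 9 + 6 = 15)
p = I (p = √(-1) = I ≈ 1.0*I)
C(M) = -3*√(3 + I) (C(M) = -3*√(I + 3) = -3*√(3 + I))
1/C(X) = 1/(-3*√(3 + I)) = -1/(3*√(3 + I))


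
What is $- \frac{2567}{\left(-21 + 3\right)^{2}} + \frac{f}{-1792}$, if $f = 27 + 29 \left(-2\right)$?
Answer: $- \frac{1147505}{145152} \approx -7.9055$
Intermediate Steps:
$f = -31$ ($f = 27 - 58 = -31$)
$- \frac{2567}{\left(-21 + 3\right)^{2}} + \frac{f}{-1792} = - \frac{2567}{\left(-21 + 3\right)^{2}} - \frac{31}{-1792} = - \frac{2567}{\left(-18\right)^{2}} - - \frac{31}{1792} = - \frac{2567}{324} + \frac{31}{1792} = - \frac{1147505}{145152}$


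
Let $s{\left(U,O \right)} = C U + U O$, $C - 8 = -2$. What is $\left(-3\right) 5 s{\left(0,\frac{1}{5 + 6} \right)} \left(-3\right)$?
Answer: $0$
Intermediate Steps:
$C = 6$ ($C = 8 - 2 = 6$)
$s{\left(U,O \right)} = 6 U + O U$ ($s{\left(U,O \right)} = 6 U + U O = 6 U + O U$)
$\left(-3\right) 5 s{\left(0,\frac{1}{5 + 6} \right)} \left(-3\right) = \left(-3\right) 5 \cdot 0 \left(6 + \frac{1}{5 + 6}\right) \left(-3\right) = - 15 \cdot 0 \left(6 + \frac{1}{11}\right) \left(-3\right) = - 15 \cdot 0 \cdot \frac{67}{11} \left(-3\right) = \left(-15\right) 0 \left(-3\right) = 0 \left(-3\right) = 0$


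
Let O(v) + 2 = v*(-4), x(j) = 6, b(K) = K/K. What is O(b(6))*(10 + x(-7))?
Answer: -96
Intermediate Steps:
b(K) = 1
O(v) = -2 - 4*v (O(v) = -2 + v*(-4) = -2 - 4*v)
O(b(6))*(10 + x(-7)) = (-2 - 4*1)*(10 + 6) = (-2 - 4)*16 = -6*16 = -96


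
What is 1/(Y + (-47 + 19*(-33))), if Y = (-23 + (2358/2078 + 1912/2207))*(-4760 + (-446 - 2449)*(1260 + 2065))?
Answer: 2293073/463733349565628 ≈ 4.9448e-9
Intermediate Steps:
Y = 463734895096830/2293073 (Y = (-23 + (2358*(1/2078) + 1912*(1/2207)))*(-4760 - 2895*3325) = (-23 + (1179/1039 + 1912/2207))*(-4760 - 9625875) = (-23 + 4588621/2293073)*(-9630635) = -48152058/2293073*(-9630635) = 463734895096830/2293073 ≈ 2.0223e+8)
1/(Y + (-47 + 19*(-33))) = 1/(463734895096830/2293073 + (-47 + 19*(-33))) = 1/(463734895096830/2293073 + (-47 - 627)) = 1/(463734895096830/2293073 - 674) = 1/(463733349565628/2293073) = 2293073/463733349565628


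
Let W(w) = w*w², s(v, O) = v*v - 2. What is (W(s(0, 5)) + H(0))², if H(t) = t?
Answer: 64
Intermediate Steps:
s(v, O) = -2 + v² (s(v, O) = v² - 2 = -2 + v²)
W(w) = w³
(W(s(0, 5)) + H(0))² = ((-2 + 0²)³ + 0)² = ((-2 + 0)³ + 0)² = ((-2)³ + 0)² = (-8 + 0)² = (-8)² = 64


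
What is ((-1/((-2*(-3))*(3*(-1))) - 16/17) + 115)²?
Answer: 1219336561/93636 ≈ 13022.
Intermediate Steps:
((-1/((-2*(-3))*(3*(-1))) - 16/17) + 115)² = ((-1/(6*(-3)) - 16*1/17) + 115)² = ((-1/(-18) - 16/17) + 115)² = ((-1*(-1/18) - 16/17) + 115)² = ((1/18 - 16/17) + 115)² = (-271/306 + 115)² = (34919/306)² = 1219336561/93636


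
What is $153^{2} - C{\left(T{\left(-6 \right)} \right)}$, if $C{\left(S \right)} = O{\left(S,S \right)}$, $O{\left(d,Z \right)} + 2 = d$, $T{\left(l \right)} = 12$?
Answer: $23399$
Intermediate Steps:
$O{\left(d,Z \right)} = -2 + d$
$C{\left(S \right)} = -2 + S$
$153^{2} - C{\left(T{\left(-6 \right)} \right)} = 153^{2} - \left(-2 + 12\right) = 23409 - 10 = 23399$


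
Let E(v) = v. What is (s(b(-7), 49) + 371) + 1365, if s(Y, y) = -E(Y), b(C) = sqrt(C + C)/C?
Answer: 1736 + I*sqrt(14)/7 ≈ 1736.0 + 0.53452*I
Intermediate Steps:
b(C) = sqrt(2)/sqrt(C) (b(C) = sqrt(2*C)/C = (sqrt(2)*sqrt(C))/C = sqrt(2)/sqrt(C))
s(Y, y) = -Y
(s(b(-7), 49) + 371) + 1365 = (-sqrt(2)/sqrt(-7) + 371) + 1365 = (-sqrt(2)*(-I*sqrt(7)/7) + 371) + 1365 = (-(-1)*I*sqrt(14)/7 + 371) + 1365 = (I*sqrt(14)/7 + 371) + 1365 = (371 + I*sqrt(14)/7) + 1365 = 1736 + I*sqrt(14)/7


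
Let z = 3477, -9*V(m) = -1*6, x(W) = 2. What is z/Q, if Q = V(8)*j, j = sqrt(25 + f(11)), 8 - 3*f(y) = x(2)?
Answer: 1159*sqrt(3)/2 ≈ 1003.7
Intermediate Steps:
V(m) = 2/3 (V(m) = -(-1)*6/9 = -1/9*(-6) = 2/3)
f(y) = 2 (f(y) = 8/3 - 1/3*2 = 8/3 - 2/3 = 2)
j = 3*sqrt(3) (j = sqrt(25 + 2) = sqrt(27) = 3*sqrt(3) ≈ 5.1962)
Q = 2*sqrt(3) (Q = 2*(3*sqrt(3))/3 = 2*sqrt(3) ≈ 3.4641)
z/Q = 3477/((2*sqrt(3))) = 3477*(sqrt(3)/6) = 1159*sqrt(3)/2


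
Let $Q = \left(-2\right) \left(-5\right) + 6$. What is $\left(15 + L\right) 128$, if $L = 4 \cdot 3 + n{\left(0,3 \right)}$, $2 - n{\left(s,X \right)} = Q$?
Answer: $1664$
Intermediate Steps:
$Q = 16$ ($Q = 10 + 6 = 16$)
$n{\left(s,X \right)} = -14$ ($n{\left(s,X \right)} = 2 - 16 = -14$)
$L = -2$ ($L = 4 \cdot 3 - 14 = 12 - 14 = -2$)
$\left(15 + L\right) 128 = \left(15 - 2\right) 128 = 13 \cdot 128 = 1664$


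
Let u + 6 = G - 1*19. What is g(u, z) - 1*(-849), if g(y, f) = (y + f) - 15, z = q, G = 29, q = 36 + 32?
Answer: 906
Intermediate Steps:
q = 68
z = 68
u = 4 (u = -6 + (29 - 1*19) = -6 + (29 - 19) = -6 + 10 = 4)
g(y, f) = -15 + f + y (g(y, f) = (f + y) - 15 = -15 + f + y)
g(u, z) - 1*(-849) = (-15 + 68 + 4) - 1*(-849) = 57 + 849 = 906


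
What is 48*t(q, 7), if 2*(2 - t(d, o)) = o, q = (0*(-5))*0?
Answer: -72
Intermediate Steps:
q = 0 (q = 0*0 = 0)
t(d, o) = 2 - o/2
48*t(q, 7) = 48*(2 - ½*7) = 48*(2 - 7/2) = 48*(-3/2) = -72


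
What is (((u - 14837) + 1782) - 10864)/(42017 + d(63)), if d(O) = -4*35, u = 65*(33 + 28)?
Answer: -1814/3807 ≈ -0.47649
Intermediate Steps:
u = 3965 (u = 65*61 = 3965)
d(O) = -140
(((u - 14837) + 1782) - 10864)/(42017 + d(63)) = (((3965 - 14837) + 1782) - 10864)/(42017 - 140) = ((-10872 + 1782) - 10864)/41877 = (-9090 - 10864)*(1/41877) = -19954*1/41877 = -1814/3807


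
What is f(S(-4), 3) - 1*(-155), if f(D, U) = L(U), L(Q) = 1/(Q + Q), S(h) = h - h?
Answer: 931/6 ≈ 155.17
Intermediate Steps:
S(h) = 0
L(Q) = 1/(2*Q)
f(D, U) = 1/(2*U)
f(S(-4), 3) - 1*(-155) = (1/2)/3 - 1*(-155) = (1/2)*(1/3) + 155 = 1/6 + 155 = 931/6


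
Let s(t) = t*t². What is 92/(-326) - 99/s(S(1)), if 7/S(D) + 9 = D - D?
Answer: 11748095/55909 ≈ 210.13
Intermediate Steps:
S(D) = -7/9 (S(D) = 7/(-9 + (D - D)) = 7/(-9 + 0) = 7/(-9) = 7*(-⅑) = -7/9)
s(t) = t³
92/(-326) - 99/s(S(1)) = 92/(-326) - 99/((-7/9)³) = 92*(-1/326) - 99/(-343/729) = -46/163 - 99*(-729/343) = -46/163 + 72171/343 = 11748095/55909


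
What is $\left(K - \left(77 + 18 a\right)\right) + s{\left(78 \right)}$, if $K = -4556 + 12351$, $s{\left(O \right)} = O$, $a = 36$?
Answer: $7148$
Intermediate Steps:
$K = 7795$
$\left(K - \left(77 + 18 a\right)\right) + s{\left(78 \right)} = \left(7795 - 725\right) + 78 = 7070 + 78 = 7148$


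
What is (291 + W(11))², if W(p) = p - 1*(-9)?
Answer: 96721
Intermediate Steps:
W(p) = 9 + p (W(p) = p + 9 = 9 + p)
(291 + W(11))² = (291 + (9 + 11))² = (291 + 20)² = 311² = 96721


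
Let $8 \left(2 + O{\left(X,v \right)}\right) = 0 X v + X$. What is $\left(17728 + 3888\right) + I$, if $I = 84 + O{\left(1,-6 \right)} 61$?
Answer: $\frac{172685}{8} \approx 21586.0$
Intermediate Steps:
$O{\left(X,v \right)} = -2 + \frac{X}{8}$ ($O{\left(X,v \right)} = -2 + \frac{0 X v + X}{8} = -2 + \frac{0 v + X}{8} = -2 + \frac{0 + X}{8} = -2 + \frac{X}{8}$)
$I = - \frac{243}{8}$ ($I = 84 + \left(-2 + \frac{1}{8} \cdot 1\right) 61 = 84 + \left(-2 + \frac{1}{8}\right) 61 = 84 - \frac{915}{8} = - \frac{243}{8} \approx -30.375$)
$\left(17728 + 3888\right) + I = \left(17728 + 3888\right) - \frac{243}{8} = 21616 - \frac{243}{8} = \frac{172685}{8}$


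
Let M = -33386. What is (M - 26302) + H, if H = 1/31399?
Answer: -1874143511/31399 ≈ -59688.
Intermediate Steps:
H = 1/31399 ≈ 3.1848e-5
(M - 26302) + H = (-33386 - 26302) + 1/31399 = -59688 + 1/31399 = -1874143511/31399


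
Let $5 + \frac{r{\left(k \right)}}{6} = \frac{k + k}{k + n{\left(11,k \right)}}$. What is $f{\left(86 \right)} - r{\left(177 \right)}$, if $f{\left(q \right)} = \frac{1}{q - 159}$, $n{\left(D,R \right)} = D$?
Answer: $\frac{64120}{3431} \approx 18.688$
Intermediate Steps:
$r{\left(k \right)} = -30 + \frac{12 k}{11 + k}$ ($r{\left(k \right)} = -30 + 6 \frac{k + k}{k + 11} = -30 + 6 \frac{2 k}{11 + k} = -30 + \frac{12 k}{11 + k}$)
$f{\left(q \right)} = \frac{1}{-159 + q}$
$f{\left(86 \right)} - r{\left(177 \right)} = \frac{1}{-159 + 86} - \frac{6 \left(-55 - 531\right)}{11 + 177} = \frac{1}{-73} - \frac{6 \left(-55 - 531\right)}{188} = - \frac{1}{73} - 6 \cdot \frac{1}{188} \left(-586\right) = - \frac{1}{73} - - \frac{879}{47} = - \frac{1}{73} + \frac{879}{47} = \frac{64120}{3431}$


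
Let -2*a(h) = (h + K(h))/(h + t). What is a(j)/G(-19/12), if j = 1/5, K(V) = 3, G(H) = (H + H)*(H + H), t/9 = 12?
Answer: -288/195301 ≈ -0.0014746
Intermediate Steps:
t = 108 (t = 9*12 = 108)
G(H) = 4*H² (G(H) = (2*H)*(2*H) = 4*H²)
j = ⅕ ≈ 0.20000
a(h) = -(3 + h)/(2*(108 + h)) (a(h) = -(h + 3)/(2*(h + 108)) = -(3 + h)/(2*(108 + h)))
a(j)/G(-19/12) = ((-3 - 1*⅕)/(2*(108 + ⅕)))/((4*(-19/12)²)) = ((-3 - ⅕)/(2*(541/5)))/((4*(-19*1/12)²)) = ((½)*(5/541)*(-16/5))/((4*(-19/12)²)) = -8/(541*(4*(361/144))) = -8/(541*361/36) = -8/541*36/361 = -288/195301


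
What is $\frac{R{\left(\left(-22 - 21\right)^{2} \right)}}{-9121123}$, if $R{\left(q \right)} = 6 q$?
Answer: $- \frac{11094}{9121123} \approx -0.0012163$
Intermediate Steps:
$\frac{R{\left(\left(-22 - 21\right)^{2} \right)}}{-9121123} = \frac{6 \left(-22 - 21\right)^{2}}{-9121123} = 6 \left(-43\right)^{2} \left(- \frac{1}{9121123}\right) = 6 \cdot 1849 \left(- \frac{1}{9121123}\right) = 11094 \left(- \frac{1}{9121123}\right) = - \frac{11094}{9121123}$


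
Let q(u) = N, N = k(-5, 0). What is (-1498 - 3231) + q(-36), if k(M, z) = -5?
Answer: -4734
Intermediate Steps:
N = -5
q(u) = -5
(-1498 - 3231) + q(-36) = (-1498 - 3231) - 5 = -4729 - 5 = -4734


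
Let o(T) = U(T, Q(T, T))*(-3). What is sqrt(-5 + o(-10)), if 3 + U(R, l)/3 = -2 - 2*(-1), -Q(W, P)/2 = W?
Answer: sqrt(22) ≈ 4.6904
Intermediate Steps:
Q(W, P) = -2*W
U(R, l) = -9 (U(R, l) = -9 + 3*(-2 - 2*(-1)) = -9 + 3*(-2 + 2) = -9 + 3*0 = -9 + 0 = -9)
o(T) = 27 (o(T) = -9*(-3) = 27)
sqrt(-5 + o(-10)) = sqrt(-5 + 27) = sqrt(22)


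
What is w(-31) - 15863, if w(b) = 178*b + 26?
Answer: -21355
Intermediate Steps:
w(b) = 26 + 178*b
w(-31) - 15863 = (26 + 178*(-31)) - 15863 = (26 - 5518) - 15863 = -5492 - 15863 = -21355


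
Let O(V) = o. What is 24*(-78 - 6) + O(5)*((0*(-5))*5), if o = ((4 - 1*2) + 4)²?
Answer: -2016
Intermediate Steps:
o = 36 (o = ((4 - 2) + 4)² = (2 + 4)² = 6² = 36)
O(V) = 36
24*(-78 - 6) + O(5)*((0*(-5))*5) = 24*(-78 - 6) + 36*((0*(-5))*5) = 24*(-84) + 36*(0*5) = -2016 + 36*0 = -2016 + 0 = -2016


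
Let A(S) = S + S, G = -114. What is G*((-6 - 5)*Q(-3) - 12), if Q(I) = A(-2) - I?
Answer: 114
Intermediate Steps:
A(S) = 2*S
Q(I) = -4 - I (Q(I) = 2*(-2) - I = -4 - I)
G*((-6 - 5)*Q(-3) - 12) = -114*((-6 - 5)*(-4 - 1*(-3)) - 12) = -114*(-11*(-4 + 3) - 12) = -114*(-11*(-1) - 12) = -114*(11 - 12) = -114*(-1) = 114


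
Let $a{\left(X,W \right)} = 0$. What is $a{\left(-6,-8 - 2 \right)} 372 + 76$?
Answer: $76$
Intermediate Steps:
$a{\left(-6,-8 - 2 \right)} 372 + 76 = 0 \cdot 372 + 76 = 0 + 76 = 76$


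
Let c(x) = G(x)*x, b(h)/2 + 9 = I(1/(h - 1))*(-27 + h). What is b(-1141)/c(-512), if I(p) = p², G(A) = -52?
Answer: -2934661/4340257792 ≈ -0.00067615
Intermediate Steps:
b(h) = -18 + 2*(-27 + h)/(-1 + h)² (b(h) = -18 + 2*((1/(h - 1))²*(-27 + h)) = -18 + 2*((1/(-1 + h))²*(-27 + h)) = -18 + 2*((-27 + h)/(-1 + h)²) = -18 + 2*(-27 + h)/(-1 + h)²)
c(x) = -52*x
b(-1141)/c(-512) = (2*(-27 - 1141 - 9*(-1 - 1141)²)/(-1 - 1141)²)/((-52*(-512))) = (2*(-27 - 1141 - 9*(-1142)²)/(-1142)²)/26624 = (2*(1/1304164)*(-27 - 1141 - 9*1304164))*(1/26624) = (2*(1/1304164)*(-27 - 1141 - 11737476))*(1/26624) = (2*(1/1304164)*(-11738644))*(1/26624) = -5869322/326041*1/26624 = -2934661/4340257792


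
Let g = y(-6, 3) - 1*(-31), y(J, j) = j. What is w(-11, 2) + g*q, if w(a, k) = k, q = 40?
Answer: 1362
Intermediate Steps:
g = 34 (g = 3 - 1*(-31) = 3 + 31 = 34)
w(-11, 2) + g*q = 2 + 34*40 = 2 + 1360 = 1362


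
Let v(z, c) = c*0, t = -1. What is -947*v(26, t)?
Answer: 0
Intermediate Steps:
v(z, c) = 0
-947*v(26, t) = -947*0 = 0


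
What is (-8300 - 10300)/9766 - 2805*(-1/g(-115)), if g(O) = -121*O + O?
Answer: -7642879/4492360 ≈ -1.7013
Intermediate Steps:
g(O) = -120*O
(-8300 - 10300)/9766 - 2805*(-1/g(-115)) = (-8300 - 10300)/9766 - 2805/((-(-120)*(-115))) = -18600*1/9766 - 2805/((-1*13800)) = -9300/4883 - 2805/(-13800) = -9300/4883 - 2805*(-1/13800) = -9300/4883 + 187/920 = -7642879/4492360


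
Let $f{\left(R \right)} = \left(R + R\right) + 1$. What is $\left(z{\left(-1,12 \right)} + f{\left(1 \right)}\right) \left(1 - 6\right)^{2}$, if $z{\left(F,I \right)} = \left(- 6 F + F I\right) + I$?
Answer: $225$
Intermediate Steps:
$z{\left(F,I \right)} = I - 6 F + F I$
$f{\left(R \right)} = 1 + 2 R$ ($f{\left(R \right)} = 2 R + 1 = 1 + 2 R$)
$\left(z{\left(-1,12 \right)} + f{\left(1 \right)}\right) \left(1 - 6\right)^{2} = \left(\left(12 - -6 - 12\right) + \left(1 + 2 \cdot 1\right)\right) \left(1 - 6\right)^{2} = \left(\left(12 + 6 - 12\right) + \left(1 + 2\right)\right) \left(-5\right)^{2} = \left(6 + 3\right) 25 = 9 \cdot 25 = 225$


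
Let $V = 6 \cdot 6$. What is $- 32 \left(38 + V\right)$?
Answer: $-2368$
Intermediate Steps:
$V = 36$
$- 32 \left(38 + V\right) = - 32 \left(38 + 36\right) = \left(-32\right) 74 = -2368$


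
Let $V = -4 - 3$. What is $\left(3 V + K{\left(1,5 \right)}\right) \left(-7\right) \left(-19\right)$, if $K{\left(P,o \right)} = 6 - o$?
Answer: $-2660$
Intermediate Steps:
$V = -7$
$\left(3 V + K{\left(1,5 \right)}\right) \left(-7\right) \left(-19\right) = \left(3 \left(-7\right) + \left(6 - 5\right)\right) \left(-7\right) \left(-19\right) = \left(-21 + \left(6 - 5\right)\right) \left(-7\right) \left(-19\right) = \left(-21 + 1\right) \left(-7\right) \left(-19\right) = \left(-20\right) \left(-7\right) \left(-19\right) = 140 \left(-19\right) = -2660$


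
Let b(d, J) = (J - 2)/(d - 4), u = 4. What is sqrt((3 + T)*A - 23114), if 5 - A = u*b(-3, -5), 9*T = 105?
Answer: I*sqrt(207894)/3 ≈ 151.98*I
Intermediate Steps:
b(d, J) = (-2 + J)/(-4 + d)
T = 35/3 (T = (1/9)*105 = 35/3 ≈ 11.667)
A = 1 (A = 5 - 4*(-2 - 5)/(-4 - 3) = 5 - 4*-7/(-7) = 5 - 4*(-1/7*(-7)) = 5 - 4 = 1)
sqrt((3 + T)*A - 23114) = sqrt((3 + 35/3)*1 - 23114) = sqrt((44/3)*1 - 23114) = sqrt(44/3 - 23114) = sqrt(-69298/3) = I*sqrt(207894)/3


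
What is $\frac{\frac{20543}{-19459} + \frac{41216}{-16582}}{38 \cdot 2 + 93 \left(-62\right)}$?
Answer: $\frac{114266617}{183598739522} \approx 0.00062237$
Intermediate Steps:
$\frac{\frac{20543}{-19459} + \frac{41216}{-16582}}{38 \cdot 2 + 93 \left(-62\right)} = \frac{20543 \left(- \frac{1}{19459}\right) + 41216 \left(- \frac{1}{16582}\right)}{76 - 5766} = \frac{- \frac{20543}{19459} - \frac{20608}{8291}}{-5690} = \left(- \frac{571333085}{161334569}\right) \left(- \frac{1}{5690}\right) = \frac{114266617}{183598739522}$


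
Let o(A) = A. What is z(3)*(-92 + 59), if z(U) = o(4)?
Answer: -132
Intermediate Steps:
z(U) = 4
z(3)*(-92 + 59) = 4*(-92 + 59) = 4*(-33) = -132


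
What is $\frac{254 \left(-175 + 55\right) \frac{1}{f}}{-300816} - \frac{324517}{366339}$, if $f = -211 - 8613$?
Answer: $- \frac{1994002813489}{2250949958968} \approx -0.88585$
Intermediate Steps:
$f = -8824$ ($f = -211 - 8613 = -8824$)
$\frac{254 \left(-175 + 55\right) \frac{1}{f}}{-300816} - \frac{324517}{366339} = \frac{254 \left(-175 + 55\right) \frac{1}{-8824}}{-300816} - \frac{324517}{366339} = 254 \left(-120\right) \left(- \frac{1}{8824}\right) \left(- \frac{1}{300816}\right) - \frac{324517}{366339} = \left(-30480\right) \left(- \frac{1}{8824}\right) \left(- \frac{1}{300816}\right) - \frac{324517}{366339} = \frac{3810}{1103} \left(- \frac{1}{300816}\right) - \frac{324517}{366339} = - \frac{635}{55300008} - \frac{324517}{366339} = - \frac{1994002813489}{2250949958968}$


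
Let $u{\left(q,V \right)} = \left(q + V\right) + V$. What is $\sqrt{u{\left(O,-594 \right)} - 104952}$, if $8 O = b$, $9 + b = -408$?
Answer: $\frac{3 i \sqrt{188786}}{4} \approx 325.87 i$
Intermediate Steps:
$b = -417$ ($b = -9 - 408 = -417$)
$O = - \frac{417}{8}$ ($O = \frac{1}{8} \left(-417\right) = - \frac{417}{8} \approx -52.125$)
$u{\left(q,V \right)} = q + 2 V$ ($u{\left(q,V \right)} = \left(V + q\right) + V = q + 2 V$)
$\sqrt{u{\left(O,-594 \right)} - 104952} = \sqrt{\left(- \frac{417}{8} + 2 \left(-594\right)\right) - 104952} = \sqrt{\left(- \frac{417}{8} - 1188\right) - 104952} = \sqrt{- \frac{9921}{8} - 104952} = \sqrt{- \frac{849537}{8}} = \frac{3 i \sqrt{188786}}{4}$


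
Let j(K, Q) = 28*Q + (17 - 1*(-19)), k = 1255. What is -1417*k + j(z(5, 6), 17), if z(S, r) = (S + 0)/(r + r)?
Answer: -1777823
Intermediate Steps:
z(S, r) = S/(2*r) (z(S, r) = S/((2*r)) = S*(1/(2*r)) = S/(2*r))
j(K, Q) = 36 + 28*Q (j(K, Q) = 28*Q + (17 + 19) = 28*Q + 36 = 36 + 28*Q)
-1417*k + j(z(5, 6), 17) = -1417*1255 + (36 + 28*17) = -1778335 + (36 + 476) = -1778335 + 512 = -1777823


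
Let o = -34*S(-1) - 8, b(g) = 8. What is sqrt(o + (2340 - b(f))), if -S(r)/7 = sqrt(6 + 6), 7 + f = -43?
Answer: 2*sqrt(581 + 119*sqrt(3)) ≈ 56.111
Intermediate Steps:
f = -50 (f = -7 - 43 = -50)
S(r) = -14*sqrt(3) (S(r) = -7*sqrt(6 + 6) = -14*sqrt(3))
o = -8 + 476*sqrt(3) (o = -(-476)*sqrt(3) - 8 = 476*sqrt(3) - 8 = -8 + 476*sqrt(3) ≈ 816.46)
sqrt(o + (2340 - b(f))) = sqrt((-8 + 476*sqrt(3)) + (2340 - 1*8)) = sqrt((-8 + 476*sqrt(3)) + (2340 - 8)) = sqrt((-8 + 476*sqrt(3)) + 2332) = sqrt(2324 + 476*sqrt(3))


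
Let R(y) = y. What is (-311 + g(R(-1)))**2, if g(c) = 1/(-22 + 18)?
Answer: 1550025/16 ≈ 96877.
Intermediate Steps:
g(c) = -1/4 (g(c) = 1/(-4) = -1/4)
(-311 + g(R(-1)))**2 = (-311 - 1/4)**2 = (-1245/4)**2 = 1550025/16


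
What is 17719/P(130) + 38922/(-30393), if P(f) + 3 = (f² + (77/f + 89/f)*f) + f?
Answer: -439907/1759417 ≈ -0.25003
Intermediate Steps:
P(f) = 163 + f + f² (P(f) = -3 + ((f² + (77/f + 89/f)*f) + f) = -3 + ((f² + (166/f)*f) + f) = -3 + ((f² + 166) + f) = -3 + ((166 + f²) + f) = -3 + (166 + f + f²) = 163 + f + f²)
17719/P(130) + 38922/(-30393) = 17719/(163 + 130 + 130²) + 38922/(-30393) = 17719/(163 + 130 + 16900) + 38922*(-1/30393) = 17719/17193 - 12974/10131 = -439907/1759417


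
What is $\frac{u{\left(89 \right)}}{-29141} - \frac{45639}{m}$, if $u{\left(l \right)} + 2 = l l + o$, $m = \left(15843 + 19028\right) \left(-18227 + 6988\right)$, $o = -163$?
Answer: $- \frac{434052012095}{1631542848547} \approx -0.26604$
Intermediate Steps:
$m = -391915169$ ($m = 34871 \left(-11239\right) = -391915169$)
$u{\left(l \right)} = -165 + l^{2}$ ($u{\left(l \right)} = -2 + \left(l l - 163\right) = -2 + \left(l^{2} - 163\right) = -2 + \left(-163 + l^{2}\right) = -165 + l^{2}$)
$\frac{u{\left(89 \right)}}{-29141} - \frac{45639}{m} = \frac{-165 + 89^{2}}{-29141} - \frac{45639}{-391915169} = \left(-165 + 7921\right) \left(- \frac{1}{29141}\right) - - \frac{45639}{391915169} = 7756 \left(- \frac{1}{29141}\right) + \frac{45639}{391915169} = - \frac{1108}{4163} + \frac{45639}{391915169} = - \frac{434052012095}{1631542848547}$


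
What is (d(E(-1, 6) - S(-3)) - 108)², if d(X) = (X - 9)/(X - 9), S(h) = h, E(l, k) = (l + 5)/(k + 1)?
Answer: 11449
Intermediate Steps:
E(l, k) = (5 + l)/(1 + k)
d(X) = 1 (d(X) = (-9 + X)/(-9 + X) = 1)
(d(E(-1, 6) - S(-3)) - 108)² = (1 - 108)² = (-107)² = 11449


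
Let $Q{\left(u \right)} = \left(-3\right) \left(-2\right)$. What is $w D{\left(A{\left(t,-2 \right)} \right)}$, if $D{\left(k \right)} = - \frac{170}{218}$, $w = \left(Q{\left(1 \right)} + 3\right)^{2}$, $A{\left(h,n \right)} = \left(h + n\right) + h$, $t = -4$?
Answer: $- \frac{6885}{109} \approx -63.165$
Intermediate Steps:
$Q{\left(u \right)} = 6$
$A{\left(h,n \right)} = n + 2 h$
$w = 81$ ($w = \left(6 + 3\right)^{2} = 9^{2} = 81$)
$D{\left(k \right)} = - \frac{85}{109}$ ($D{\left(k \right)} = \left(-170\right) \frac{1}{218} = - \frac{85}{109}$)
$w D{\left(A{\left(t,-2 \right)} \right)} = 81 \left(- \frac{85}{109}\right) = - \frac{6885}{109}$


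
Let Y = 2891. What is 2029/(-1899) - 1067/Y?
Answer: -7892072/5490009 ≈ -1.4375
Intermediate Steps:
2029/(-1899) - 1067/Y = 2029/(-1899) - 1067/2891 = 2029*(-1/1899) - 1067*1/2891 = -2029/1899 - 1067/2891 = -7892072/5490009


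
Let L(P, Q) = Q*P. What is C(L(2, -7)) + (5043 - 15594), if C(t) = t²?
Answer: -10355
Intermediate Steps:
L(P, Q) = P*Q
C(L(2, -7)) + (5043 - 15594) = (2*(-7))² + (5043 - 15594) = (-14)² - 10551 = 196 - 10551 = -10355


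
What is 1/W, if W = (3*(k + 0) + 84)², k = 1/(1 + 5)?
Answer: 4/28561 ≈ 0.00014005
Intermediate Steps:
k = ⅙ (k = 1/6 = ⅙ ≈ 0.16667)
W = 28561/4 (W = (3*(⅙ + 0) + 84)² = (3*(⅙) + 84)² = (½ + 84)² = (169/2)² = 28561/4 ≈ 7140.3)
1/W = 1/(28561/4) = 4/28561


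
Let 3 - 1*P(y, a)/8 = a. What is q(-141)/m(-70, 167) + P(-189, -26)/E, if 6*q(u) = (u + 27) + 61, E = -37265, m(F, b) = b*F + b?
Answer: -484999/88842330 ≈ -0.0054591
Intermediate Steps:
P(y, a) = 24 - 8*a
m(F, b) = b + F*b (m(F, b) = F*b + b = b + F*b)
q(u) = 44/3 + u/6 (q(u) = ((u + 27) + 61)/6 = ((27 + u) + 61)/6 = (88 + u)/6 = 44/3 + u/6)
q(-141)/m(-70, 167) + P(-189, -26)/E = (44/3 + (⅙)*(-141))/((167*(1 - 70))) + (24 - 8*(-26))/(-37265) = (44/3 - 47/2)/((167*(-69))) + (24 + 208)*(-1/37265) = -53/6/(-11523) + 232*(-1/37265) = -53/6*(-1/11523) - 8/1285 = 53/69138 - 8/1285 = -484999/88842330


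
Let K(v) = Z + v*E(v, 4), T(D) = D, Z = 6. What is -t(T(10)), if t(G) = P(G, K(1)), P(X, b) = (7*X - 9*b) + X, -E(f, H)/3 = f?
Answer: -53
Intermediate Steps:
E(f, H) = -3*f
K(v) = 6 - 3*v**2 (K(v) = 6 + v*(-3*v) = 6 - 3*v**2)
P(X, b) = -9*b + 8*X (P(X, b) = (-9*b + 7*X) + X = -9*b + 8*X)
t(G) = -27 + 8*G (t(G) = -9*(6 - 3*1**2) + 8*G = -9*(6 - 3*1) + 8*G = -9*(6 - 3) + 8*G = -9*3 + 8*G = -27 + 8*G)
-t(T(10)) = -(-27 + 8*10) = -(-27 + 80) = -1*53 = -53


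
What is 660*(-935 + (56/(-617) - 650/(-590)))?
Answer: -22440002640/36403 ≈ -6.1643e+5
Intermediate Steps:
660*(-935 + (56/(-617) - 650/(-590))) = 660*(-935 + (56*(-1/617) - 650*(-1/590))) = 660*(-935 + (-56/617 + 65/59)) = 660*(-935 + 36801/36403) = 660*(-34000004/36403) = -22440002640/36403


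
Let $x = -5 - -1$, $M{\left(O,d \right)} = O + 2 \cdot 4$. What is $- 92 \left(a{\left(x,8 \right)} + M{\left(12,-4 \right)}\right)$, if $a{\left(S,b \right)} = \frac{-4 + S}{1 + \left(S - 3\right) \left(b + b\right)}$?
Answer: $- \frac{204976}{111} \approx -1846.6$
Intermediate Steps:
$M{\left(O,d \right)} = 8 + O$ ($M{\left(O,d \right)} = O + 8 = 8 + O$)
$x = -4$ ($x = -5 + 1 = -4$)
$a{\left(S,b \right)} = \frac{-4 + S}{1 + 2 b \left(-3 + S\right)}$ ($a{\left(S,b \right)} = \frac{-4 + S}{1 + \left(-3 + S\right) 2 b} = \frac{-4 + S}{1 + 2 b \left(-3 + S\right)}$)
$- 92 \left(a{\left(x,8 \right)} + M{\left(12,-4 \right)}\right) = - 92 \left(\frac{-4 - 4}{1 - 48 + 2 \left(-4\right) 8} + \left(8 + 12\right)\right) = - 92 \left(\frac{1}{1 - 48 - 64} \left(-8\right) + 20\right) = - 92 \left(\frac{1}{-111} \left(-8\right) + 20\right) = - 92 \left(\left(- \frac{1}{111}\right) \left(-8\right) + 20\right) = - 92 \left(\frac{8}{111} + 20\right) = \left(-92\right) \frac{2228}{111} = - \frac{204976}{111}$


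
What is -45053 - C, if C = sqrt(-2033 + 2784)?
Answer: -45053 - sqrt(751) ≈ -45080.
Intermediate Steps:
C = sqrt(751) ≈ 27.404
-45053 - C = -45053 - sqrt(751)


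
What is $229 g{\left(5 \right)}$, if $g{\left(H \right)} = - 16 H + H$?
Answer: $-17175$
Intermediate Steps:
$g{\left(H \right)} = - 15 H$
$229 g{\left(5 \right)} = 229 \left(\left(-15\right) 5\right) = 229 \left(-75\right) = -17175$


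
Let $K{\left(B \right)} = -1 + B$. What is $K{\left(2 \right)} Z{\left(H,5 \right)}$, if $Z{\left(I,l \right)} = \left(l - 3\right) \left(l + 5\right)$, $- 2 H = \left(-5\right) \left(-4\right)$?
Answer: $20$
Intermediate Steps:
$H = -10$ ($H = - \frac{\left(-5\right) \left(-4\right)}{2} = \left(- \frac{1}{2}\right) 20 = -10$)
$Z{\left(I,l \right)} = \left(-3 + l\right) \left(5 + l\right)$
$K{\left(2 \right)} Z{\left(H,5 \right)} = \left(-1 + 2\right) \left(-15 + 5^{2} + 2 \cdot 5\right) = 1 \left(-15 + 25 + 10\right) = 1 \cdot 20 = 20$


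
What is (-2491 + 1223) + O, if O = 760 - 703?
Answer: -1211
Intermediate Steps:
O = 57
(-2491 + 1223) + O = (-2491 + 1223) + 57 = -1268 + 57 = -1211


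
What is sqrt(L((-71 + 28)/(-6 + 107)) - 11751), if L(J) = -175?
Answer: I*sqrt(11926) ≈ 109.21*I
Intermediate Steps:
sqrt(L((-71 + 28)/(-6 + 107)) - 11751) = sqrt(-175 - 11751) = sqrt(-11926) = I*sqrt(11926)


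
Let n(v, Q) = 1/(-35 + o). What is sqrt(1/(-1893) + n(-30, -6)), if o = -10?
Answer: I*sqrt(2038130)/9465 ≈ 0.15083*I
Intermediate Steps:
n(v, Q) = -1/45 (n(v, Q) = 1/(-35 - 10) = 1/(-45) = -1/45)
sqrt(1/(-1893) + n(-30, -6)) = sqrt(1/(-1893) - 1/45) = sqrt(-1/1893 - 1/45) = sqrt(-646/28395) = I*sqrt(2038130)/9465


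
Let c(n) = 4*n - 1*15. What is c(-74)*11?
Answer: -3421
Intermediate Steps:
c(n) = -15 + 4*n (c(n) = 4*n - 15 = -15 + 4*n)
c(-74)*11 = (-15 + 4*(-74))*11 = (-15 - 296)*11 = -311*11 = -3421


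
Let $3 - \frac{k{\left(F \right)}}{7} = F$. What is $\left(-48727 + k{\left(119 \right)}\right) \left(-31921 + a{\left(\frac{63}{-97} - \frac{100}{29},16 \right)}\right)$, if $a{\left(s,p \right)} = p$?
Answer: $1580541795$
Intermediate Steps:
$k{\left(F \right)} = 21 - 7 F$
$\left(-48727 + k{\left(119 \right)}\right) \left(-31921 + a{\left(\frac{63}{-97} - \frac{100}{29},16 \right)}\right) = \left(-48727 + \left(21 - 833\right)\right) \left(-31921 + 16\right) = \left(-48727 + \left(21 - 833\right)\right) \left(-31905\right) = \left(-48727 - 812\right) \left(-31905\right) = \left(-49539\right) \left(-31905\right) = 1580541795$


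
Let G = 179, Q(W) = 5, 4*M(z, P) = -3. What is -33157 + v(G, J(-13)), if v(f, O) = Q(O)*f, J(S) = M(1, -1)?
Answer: -32262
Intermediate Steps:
M(z, P) = -¾ (M(z, P) = (¼)*(-3) = -¾)
J(S) = -¾
v(f, O) = 5*f
-33157 + v(G, J(-13)) = -33157 + 5*179 = -33157 + 895 = -32262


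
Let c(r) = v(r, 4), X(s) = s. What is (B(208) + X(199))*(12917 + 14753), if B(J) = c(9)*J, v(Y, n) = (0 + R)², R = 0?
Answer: 5506330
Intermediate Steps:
v(Y, n) = 0 (v(Y, n) = (0 + 0)² = 0² = 0)
c(r) = 0
B(J) = 0 (B(J) = 0*J = 0)
(B(208) + X(199))*(12917 + 14753) = (0 + 199)*(12917 + 14753) = 199*27670 = 5506330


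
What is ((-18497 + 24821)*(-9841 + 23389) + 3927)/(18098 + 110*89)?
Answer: 28560493/9296 ≈ 3072.3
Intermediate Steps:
((-18497 + 24821)*(-9841 + 23389) + 3927)/(18098 + 110*89) = (6324*13548 + 3927)/(18098 + 9790) = (85677552 + 3927)/27888 = 85681479*(1/27888) = 28560493/9296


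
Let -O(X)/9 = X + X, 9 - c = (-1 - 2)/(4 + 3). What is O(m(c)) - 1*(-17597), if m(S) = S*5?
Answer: 117239/7 ≈ 16748.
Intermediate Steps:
c = 66/7 (c = 9 - (-1 - 2)/(4 + 3) = 9 - (-3)/7 = 9 - 1*(-3/7) = 9 + 3/7 = 66/7 ≈ 9.4286)
m(S) = 5*S
O(X) = -18*X (O(X) = -9*(X + X) = -18*X)
O(m(c)) - 1*(-17597) = -90*66/7 - 1*(-17597) = -18*330/7 + 17597 = -5940/7 + 17597 = 117239/7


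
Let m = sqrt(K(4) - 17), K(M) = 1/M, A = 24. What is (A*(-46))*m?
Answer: -552*I*sqrt(67) ≈ -4518.3*I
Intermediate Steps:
m = I*sqrt(67)/2 (m = sqrt(1/4 - 17) = sqrt(-67/4) = I*sqrt(67)/2 ≈ 4.0927*I)
(A*(-46))*m = (24*(-46))*(I*sqrt(67)/2) = -552*I*sqrt(67)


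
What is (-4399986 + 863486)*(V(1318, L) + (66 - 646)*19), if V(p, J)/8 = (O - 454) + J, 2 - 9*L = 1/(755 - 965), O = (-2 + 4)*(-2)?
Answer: 9813572480800/189 ≈ 5.1924e+10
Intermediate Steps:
O = -4 (O = 2*(-2) = -4)
L = 421/1890 (L = 2/9 - 1/(9*(755 - 965)) = 2/9 - ⅑/(-210) = 2/9 - ⅑*(-1/210) = 2/9 + 1/1890 = 421/1890 ≈ 0.22275)
V(p, J) = -3664 + 8*J (V(p, J) = 8*((-4 - 454) + J) = 8*(-458 + J) = -3664 + 8*J)
(-4399986 + 863486)*(V(1318, L) + (66 - 646)*19) = (-4399986 + 863486)*((-3664 + 8*(421/1890)) + (66 - 646)*19) = -3536500*((-3664 + 1684/945) - 580*19) = -3536500*(-3460796/945 - 11020) = -3536500*(-13874696/945) = 9813572480800/189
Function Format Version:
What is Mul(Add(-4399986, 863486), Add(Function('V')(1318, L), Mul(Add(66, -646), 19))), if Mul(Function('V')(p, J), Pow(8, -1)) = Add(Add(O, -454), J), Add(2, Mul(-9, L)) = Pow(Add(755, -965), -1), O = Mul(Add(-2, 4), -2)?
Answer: Rational(9813572480800, 189) ≈ 5.1924e+10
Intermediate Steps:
O = -4 (O = Mul(2, -2) = -4)
L = Rational(421, 1890) (L = Add(Rational(2, 9), Mul(Rational(-1, 9), Pow(Add(755, -965), -1))) = Add(Rational(2, 9), Mul(Rational(-1, 9), Pow(-210, -1))) = Add(Rational(2, 9), Mul(Rational(-1, 9), Rational(-1, 210))) = Add(Rational(2, 9), Rational(1, 1890)) = Rational(421, 1890) ≈ 0.22275)
Function('V')(p, J) = Add(-3664, Mul(8, J)) (Function('V')(p, J) = Mul(8, Add(Add(-4, -454), J)) = Mul(8, Add(-458, J)) = Add(-3664, Mul(8, J)))
Mul(Add(-4399986, 863486), Add(Function('V')(1318, L), Mul(Add(66, -646), 19))) = Mul(Add(-4399986, 863486), Add(Add(-3664, Mul(8, Rational(421, 1890))), Mul(Add(66, -646), 19))) = Mul(-3536500, Add(Add(-3664, Rational(1684, 945)), Mul(-580, 19))) = Mul(-3536500, Add(Rational(-3460796, 945), -11020)) = Mul(-3536500, Rational(-13874696, 945)) = Rational(9813572480800, 189)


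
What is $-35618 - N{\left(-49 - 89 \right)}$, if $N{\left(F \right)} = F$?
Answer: $-35480$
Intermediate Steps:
$-35618 - N{\left(-49 - 89 \right)} = -35618 - \left(-49 - 89\right) = -35618 - -138 = -35618 + 138 = -35480$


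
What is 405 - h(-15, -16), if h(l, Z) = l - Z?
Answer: 404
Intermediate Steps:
405 - h(-15, -16) = 405 - (-15 - 1*(-16)) = 405 - (-15 + 16) = 405 - 1*1 = 405 - 1 = 404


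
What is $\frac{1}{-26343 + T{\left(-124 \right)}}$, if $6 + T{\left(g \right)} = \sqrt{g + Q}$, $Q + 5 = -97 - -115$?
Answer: $- \frac{8783}{231423304} - \frac{i \sqrt{111}}{694269912} \approx -3.7952 \cdot 10^{-5} - 1.5175 \cdot 10^{-8} i$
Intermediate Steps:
$Q = 13$ ($Q = -5 - -18 = -5 + \left(-97 + 115\right) = -5 + 18 = 13$)
$T{\left(g \right)} = -6 + \sqrt{13 + g}$ ($T{\left(g \right)} = -6 + \sqrt{g + 13} = -6 + \sqrt{13 + g}$)
$\frac{1}{-26343 + T{\left(-124 \right)}} = \frac{1}{-26343 - \left(6 - \sqrt{13 - 124}\right)} = \frac{1}{-26343 - \left(6 - \sqrt{-111}\right)} = \frac{1}{-26343 - \left(6 - i \sqrt{111}\right)} = \frac{1}{-26349 + i \sqrt{111}}$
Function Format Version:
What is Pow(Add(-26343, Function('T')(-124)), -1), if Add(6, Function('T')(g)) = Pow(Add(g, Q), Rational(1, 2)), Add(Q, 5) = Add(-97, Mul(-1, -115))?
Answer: Add(Rational(-8783, 231423304), Mul(Rational(-1, 694269912), I, Pow(111, Rational(1, 2)))) ≈ Add(-3.7952e-5, Mul(-1.5175e-8, I))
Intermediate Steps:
Q = 13 (Q = Add(-5, Add(-97, Mul(-1, -115))) = Add(-5, Add(-97, 115)) = Add(-5, 18) = 13)
Function('T')(g) = Add(-6, Pow(Add(13, g), Rational(1, 2))) (Function('T')(g) = Add(-6, Pow(Add(g, 13), Rational(1, 2))) = Add(-6, Pow(Add(13, g), Rational(1, 2))))
Pow(Add(-26343, Function('T')(-124)), -1) = Pow(Add(-26343, Add(-6, Pow(Add(13, -124), Rational(1, 2)))), -1) = Pow(Add(-26343, Add(-6, Pow(-111, Rational(1, 2)))), -1) = Pow(Add(-26343, Add(-6, Mul(I, Pow(111, Rational(1, 2))))), -1) = Pow(Add(-26349, Mul(I, Pow(111, Rational(1, 2)))), -1)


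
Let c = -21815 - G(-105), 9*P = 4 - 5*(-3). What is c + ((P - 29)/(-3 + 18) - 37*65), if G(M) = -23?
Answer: -3266837/135 ≈ -24199.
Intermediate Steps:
P = 19/9 (P = (4 - 5*(-3))/9 = (4 + 15)/9 = (⅑)*19 = 19/9 ≈ 2.1111)
c = -21792 (c = -21815 - 1*(-23) = -21815 + 23 = -21792)
c + ((P - 29)/(-3 + 18) - 37*65) = -21792 + ((19/9 - 29)/(-3 + 18) - 37*65) = -21792 + (-242/9/15 - 2405) = -21792 + (-242/9*1/15 - 2405) = -21792 + (-242/135 - 2405) = -21792 - 324917/135 = -3266837/135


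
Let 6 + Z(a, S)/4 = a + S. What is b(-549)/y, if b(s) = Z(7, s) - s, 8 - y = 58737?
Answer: 1643/58729 ≈ 0.027976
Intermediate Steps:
Z(a, S) = -24 + 4*S + 4*a (Z(a, S) = -24 + 4*(a + S) = -24 + 4*(S + a) = -24 + (4*S + 4*a) = -24 + 4*S + 4*a)
y = -58729 (y = 8 - 1*58737 = 8 - 58737 = -58729)
b(s) = 4 + 3*s (b(s) = (-24 + 4*s + 4*7) - s = (-24 + 4*s + 28) - s = (4 + 4*s) - s = 4 + 3*s)
b(-549)/y = (4 + 3*(-549))/(-58729) = (4 - 1647)*(-1/58729) = -1643*(-1/58729) = 1643/58729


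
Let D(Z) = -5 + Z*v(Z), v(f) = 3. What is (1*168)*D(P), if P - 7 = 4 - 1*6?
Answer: 1680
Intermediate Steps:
P = 5 (P = 7 + (4 - 1*6) = 7 + (4 - 6) = 7 - 2 = 5)
D(Z) = -5 + 3*Z (D(Z) = -5 + Z*3 = -5 + 3*Z)
(1*168)*D(P) = (1*168)*(-5 + 3*5) = 168*(-5 + 15) = 168*10 = 1680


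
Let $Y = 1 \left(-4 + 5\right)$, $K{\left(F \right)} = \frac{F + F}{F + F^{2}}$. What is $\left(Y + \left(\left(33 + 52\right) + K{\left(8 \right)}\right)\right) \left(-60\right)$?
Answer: $- \frac{15520}{3} \approx -5173.3$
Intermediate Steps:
$K{\left(F \right)} = \frac{2 F}{F + F^{2}}$
$Y = 1$ ($Y = 1 \cdot 1 = 1$)
$\left(Y + \left(\left(33 + 52\right) + K{\left(8 \right)}\right)\right) \left(-60\right) = \left(1 + \left(\left(33 + 52\right) + \frac{2}{1 + 8}\right)\right) \left(-60\right) = \left(1 + \left(85 + \frac{2}{9}\right)\right) \left(-60\right) = \left(1 + \frac{767}{9}\right) \left(-60\right) = \frac{776}{9} \left(-60\right) = - \frac{15520}{3}$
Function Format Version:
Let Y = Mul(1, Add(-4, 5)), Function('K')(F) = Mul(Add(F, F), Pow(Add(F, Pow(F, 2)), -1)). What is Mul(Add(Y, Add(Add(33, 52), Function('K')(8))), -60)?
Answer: Rational(-15520, 3) ≈ -5173.3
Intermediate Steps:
Function('K')(F) = Mul(2, F, Pow(Add(F, Pow(F, 2)), -1)) (Function('K')(F) = Mul(Mul(2, F), Pow(Add(F, Pow(F, 2)), -1)) = Mul(2, F, Pow(Add(F, Pow(F, 2)), -1)))
Y = 1 (Y = Mul(1, 1) = 1)
Mul(Add(Y, Add(Add(33, 52), Function('K')(8))), -60) = Mul(Add(1, Add(Add(33, 52), Mul(2, Pow(Add(1, 8), -1)))), -60) = Mul(Add(1, Add(85, Mul(2, Pow(9, -1)))), -60) = Mul(Add(1, Add(85, Mul(2, Rational(1, 9)))), -60) = Mul(Add(1, Add(85, Rational(2, 9))), -60) = Mul(Add(1, Rational(767, 9)), -60) = Mul(Rational(776, 9), -60) = Rational(-15520, 3)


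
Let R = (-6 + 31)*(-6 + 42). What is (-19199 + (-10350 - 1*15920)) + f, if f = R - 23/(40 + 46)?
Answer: -3832957/86 ≈ -44569.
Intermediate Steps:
R = 900 (R = 25*36 = 900)
f = 77377/86 (f = 900 - 23/(40 + 46) = 900 - 23/86 = 77377/86 ≈ 899.73)
(-19199 + (-10350 - 1*15920)) + f = (-19199 + (-10350 - 1*15920)) + 77377/86 = (-19199 + (-10350 - 15920)) + 77377/86 = (-19199 - 26270) + 77377/86 = -45469 + 77377/86 = -3832957/86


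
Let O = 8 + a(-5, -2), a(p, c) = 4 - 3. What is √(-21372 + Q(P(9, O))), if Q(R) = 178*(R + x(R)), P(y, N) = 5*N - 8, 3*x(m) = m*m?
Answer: 2*√149493/3 ≈ 257.76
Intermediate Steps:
x(m) = m²/3 (x(m) = (m*m)/3 = m²/3)
a(p, c) = 1
O = 9 (O = 8 + 1 = 9)
P(y, N) = -8 + 5*N
Q(R) = 178*R + 178*R²/3 (Q(R) = 178*(R + R²/3) = 178*R + 178*R²/3)
√(-21372 + Q(P(9, O))) = √(-21372 + 178*(-8 + 5*9)*(3 + (-8 + 5*9))/3) = √(-21372 + 178*(-8 + 45)*(3 + (-8 + 45))/3) = √(-21372 + (178/3)*37*(3 + 37)) = √(-21372 + (178/3)*37*40) = √(-21372 + 263440/3) = √(199324/3) = 2*√149493/3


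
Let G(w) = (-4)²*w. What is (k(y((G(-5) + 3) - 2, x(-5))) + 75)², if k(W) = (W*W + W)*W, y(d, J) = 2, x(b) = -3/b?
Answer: 7569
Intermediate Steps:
G(w) = 16*w
k(W) = W*(W + W²) (k(W) = (W² + W)*W = (W + W²)*W = W*(W + W²))
(k(y((G(-5) + 3) - 2, x(-5))) + 75)² = (2²*(1 + 2) + 75)² = (4*3 + 75)² = (12 + 75)² = 87² = 7569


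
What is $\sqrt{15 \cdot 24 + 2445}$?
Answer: $\sqrt{2805} \approx 52.962$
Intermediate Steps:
$\sqrt{15 \cdot 24 + 2445} = \sqrt{360 + 2445} = \sqrt{2805}$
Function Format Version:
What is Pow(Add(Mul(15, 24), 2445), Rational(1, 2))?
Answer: Pow(2805, Rational(1, 2)) ≈ 52.962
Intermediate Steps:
Pow(Add(Mul(15, 24), 2445), Rational(1, 2)) = Pow(Add(360, 2445), Rational(1, 2)) = Pow(2805, Rational(1, 2))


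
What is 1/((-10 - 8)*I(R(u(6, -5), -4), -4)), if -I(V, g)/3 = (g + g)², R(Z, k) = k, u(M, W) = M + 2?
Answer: 1/3456 ≈ 0.00028935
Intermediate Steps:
u(M, W) = 2 + M
I(V, g) = -12*g² (I(V, g) = -3*(g + g)² = -3*4*g² = -12*g²)
1/((-10 - 8)*I(R(u(6, -5), -4), -4)) = 1/((-10 - 8)*(-12*(-4)²)) = 1/(-(-216)*16) = 1/(-18*(-192)) = 1/3456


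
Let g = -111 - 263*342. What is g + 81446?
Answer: -8611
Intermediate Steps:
g = -90057 (g = -111 - 89946 = -90057)
g + 81446 = -90057 + 81446 = -8611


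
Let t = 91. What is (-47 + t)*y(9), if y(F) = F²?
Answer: 3564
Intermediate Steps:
(-47 + t)*y(9) = (-47 + 91)*9² = 44*81 = 3564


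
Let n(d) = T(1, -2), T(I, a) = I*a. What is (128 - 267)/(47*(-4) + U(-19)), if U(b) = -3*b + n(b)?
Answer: 139/133 ≈ 1.0451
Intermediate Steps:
n(d) = -2 (n(d) = 1*(-2) = -2)
U(b) = -2 - 3*b (U(b) = -3*b - 2 = -2 - 3*b)
(128 - 267)/(47*(-4) + U(-19)) = (128 - 267)/(47*(-4) + (-2 - 3*(-19))) = -139/(-188 + (-2 + 57)) = -139/(-188 + 55) = -139/(-133) = -139*(-1/133) = 139/133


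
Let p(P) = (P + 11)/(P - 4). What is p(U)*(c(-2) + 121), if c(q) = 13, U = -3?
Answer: -1072/7 ≈ -153.14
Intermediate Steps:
p(P) = (11 + P)/(-4 + P)
p(U)*(c(-2) + 121) = ((11 - 3)/(-4 - 3))*(13 + 121) = (8/(-7))*134 = -⅐*8*134 = -8/7*134 = -1072/7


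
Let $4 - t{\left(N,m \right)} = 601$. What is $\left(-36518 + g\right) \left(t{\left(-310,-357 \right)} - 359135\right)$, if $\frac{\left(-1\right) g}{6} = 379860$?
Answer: $833023478296$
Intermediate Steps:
$g = -2279160$ ($g = \left(-6\right) 379860 = -2279160$)
$t{\left(N,m \right)} = -597$ ($t{\left(N,m \right)} = 4 - 601 = -597$)
$\left(-36518 + g\right) \left(t{\left(-310,-357 \right)} - 359135\right) = \left(-36518 - 2279160\right) \left(-597 - 359135\right) = \left(-2315678\right) \left(-359732\right) = 833023478296$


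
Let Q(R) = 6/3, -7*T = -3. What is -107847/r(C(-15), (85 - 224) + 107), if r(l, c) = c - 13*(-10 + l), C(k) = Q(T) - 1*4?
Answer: -107847/124 ≈ -869.73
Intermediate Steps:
T = 3/7 (T = -⅐*(-3) = 3/7 ≈ 0.42857)
Q(R) = 2 (Q(R) = 6*(⅓) = 2)
C(k) = -2 (C(k) = 2 - 1*4 = 2 - 4 = -2)
r(l, c) = 130 + c - 13*l (r(l, c) = c + (130 - 13*l) = 130 + c - 13*l)
-107847/r(C(-15), (85 - 224) + 107) = -107847/(130 + ((85 - 224) + 107) - 13*(-2)) = -107847/(130 + (-139 + 107) + 26) = -107847/(130 - 32 + 26) = -107847/124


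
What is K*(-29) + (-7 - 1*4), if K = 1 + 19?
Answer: -591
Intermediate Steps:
K = 20
K*(-29) + (-7 - 1*4) = 20*(-29) + (-7 - 1*4) = -580 + (-7 - 4) = -580 - 11 = -591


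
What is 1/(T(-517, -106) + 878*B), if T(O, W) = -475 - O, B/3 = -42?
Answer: -1/110586 ≈ -9.0427e-6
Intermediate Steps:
B = -126 (B = 3*(-42) = -126)
1/(T(-517, -106) + 878*B) = 1/((-475 - 1*(-517)) + 878*(-126)) = 1/((-475 + 517) - 110628) = 1/(42 - 110628) = 1/(-110586) = -1/110586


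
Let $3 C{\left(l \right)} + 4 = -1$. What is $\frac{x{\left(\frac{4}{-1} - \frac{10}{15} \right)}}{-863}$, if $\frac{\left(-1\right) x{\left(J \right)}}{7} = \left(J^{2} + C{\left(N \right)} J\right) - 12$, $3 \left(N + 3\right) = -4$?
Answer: $\frac{1106}{7767} \approx 0.1424$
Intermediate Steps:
$N = - \frac{13}{3}$ ($N = -3 + \frac{1}{3} \left(-4\right) = -3 - \frac{4}{3} = - \frac{13}{3} \approx -4.3333$)
$C{\left(l \right)} = - \frac{5}{3}$ ($C{\left(l \right)} = - \frac{4}{3} + \frac{1}{3} \left(-1\right) = - \frac{4}{3} - \frac{1}{3} = - \frac{5}{3}$)
$x{\left(J \right)} = 84 - 7 J^{2} + \frac{35 J}{3}$ ($x{\left(J \right)} = - 7 \left(\left(J^{2} - \frac{5 J}{3}\right) - 12\right) = - 7 \left(-12 + J^{2} - \frac{5 J}{3}\right) = 84 - 7 J^{2} + \frac{35 J}{3}$)
$\frac{x{\left(\frac{4}{-1} - \frac{10}{15} \right)}}{-863} = \frac{84 - 7 \left(\frac{4}{-1} - \frac{10}{15}\right)^{2} + \frac{35 \left(\frac{4}{-1} - \frac{10}{15}\right)}{3}}{-863} = \left(84 - 7 \left(4 \left(-1\right) - \frac{2}{3}\right)^{2} + \frac{35 \left(4 \left(-1\right) - \frac{2}{3}\right)}{3}\right) \left(- \frac{1}{863}\right) = \left(84 - 7 \left(-4 - \frac{2}{3}\right)^{2} + \frac{35 \left(-4 - \frac{2}{3}\right)}{3}\right) \left(- \frac{1}{863}\right) = \left(84 - 7 \left(- \frac{14}{3}\right)^{2} + \frac{35}{3} \left(- \frac{14}{3}\right)\right) \left(- \frac{1}{863}\right) = \left(84 - \frac{1372}{9} - \frac{490}{9}\right) \left(- \frac{1}{863}\right) = \left(- \frac{1106}{9}\right) \left(- \frac{1}{863}\right) = \frac{1106}{7767}$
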